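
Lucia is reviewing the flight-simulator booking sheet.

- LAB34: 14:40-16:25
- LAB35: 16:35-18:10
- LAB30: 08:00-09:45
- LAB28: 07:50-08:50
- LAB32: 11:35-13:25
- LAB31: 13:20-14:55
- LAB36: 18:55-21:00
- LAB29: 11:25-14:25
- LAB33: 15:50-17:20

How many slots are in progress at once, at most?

3

Walk through starts and ends in time order (an end at T is processed before a start at T):
07:50 start LAB28 → 1
08:00 start LAB30 → 2
08:50 end LAB28 → 1
09:45 end LAB30 → 0
11:25 start LAB29 → 1
11:35 start LAB32 → 2
13:20 start LAB31 → 3
13:25 end LAB32 → 2
14:25 end LAB29 → 1
14:40 start LAB34 → 2
14:55 end LAB31 → 1
15:50 start LAB33 → 2
16:25 end LAB34 → 1
16:35 start LAB35 → 2
17:20 end LAB33 → 1
18:10 end LAB35 → 0
18:55 start LAB36 → 1
21:00 end LAB36 → 0
Peak is 3, at 13:20 (LAB29, LAB31, LAB32).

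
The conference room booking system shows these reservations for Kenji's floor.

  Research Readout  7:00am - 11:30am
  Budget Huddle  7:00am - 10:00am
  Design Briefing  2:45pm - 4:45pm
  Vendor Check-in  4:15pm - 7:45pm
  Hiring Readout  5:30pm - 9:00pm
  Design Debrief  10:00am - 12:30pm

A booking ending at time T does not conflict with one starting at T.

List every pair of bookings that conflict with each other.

Budget Huddle & Research Readout, Design Briefing & Vendor Check-in, Design Debrief & Research Readout, Hiring Readout & Vendor Check-in

Sorted by start: Research Readout, Budget Huddle, Design Debrief, Design Briefing, Vendor Check-in, Hiring Readout.
Budget Huddle starts before Research Readout ends → Research Readout and Budget Huddle overlap.
Design Debrief starts before Research Readout ends → Research Readout and Design Debrief overlap.
Design Briefing starts after Research Readout ends, so nothing later overlaps Research Readout either.
Design Debrief starts exactly when Budget Huddle ends (back-to-back, no overlap), so nothing later overlaps Budget Huddle either.
Design Briefing starts after Design Debrief ends, so nothing later overlaps Design Debrief either.
Vendor Check-in starts before Design Briefing ends → Design Briefing and Vendor Check-in overlap.
Hiring Readout starts after Design Briefing ends.
Hiring Readout starts before Vendor Check-in ends → Vendor Check-in and Hiring Readout overlap.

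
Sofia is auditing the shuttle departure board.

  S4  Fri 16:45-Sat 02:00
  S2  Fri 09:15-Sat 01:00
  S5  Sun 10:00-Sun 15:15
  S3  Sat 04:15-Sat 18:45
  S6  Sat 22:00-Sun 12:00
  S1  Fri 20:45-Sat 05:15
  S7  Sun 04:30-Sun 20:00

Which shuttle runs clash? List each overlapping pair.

Sorted by start: S2, S4, S1, S3, S6, S7, S5.
S4 starts before S2 ends → S2 and S4 overlap.
S1 starts before S2 ends → S2 and S1 overlap.
S3 starts after S2 ends, so nothing later overlaps S2 either.
S1 starts before S4 ends → S4 and S1 overlap.
S3 starts after S4 ends, so nothing later overlaps S4 either.
S3 starts before S1 ends → S1 and S3 overlap.
S6 starts after S1 ends, so nothing later overlaps S1 either.
S6 starts after S3 ends, so nothing later overlaps S3 either.
S7 starts before S6 ends → S6 and S7 overlap.
S5 starts before S6 ends → S6 and S5 overlap.
S5 starts before S7 ends → S7 and S5 overlap.

S1 & S2, S1 & S3, S1 & S4, S2 & S4, S5 & S6, S5 & S7, S6 & S7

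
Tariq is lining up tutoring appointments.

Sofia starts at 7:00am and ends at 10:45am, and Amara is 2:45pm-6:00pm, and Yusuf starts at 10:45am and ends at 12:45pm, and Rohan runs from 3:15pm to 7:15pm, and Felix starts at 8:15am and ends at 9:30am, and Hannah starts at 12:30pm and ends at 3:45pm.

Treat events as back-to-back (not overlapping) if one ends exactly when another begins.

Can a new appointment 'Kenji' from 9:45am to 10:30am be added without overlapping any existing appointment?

Sofia: starts 7:00am before Kenji ends 10:30am, and ends 10:45am after Kenji starts 9:45am → overlap.
Felix: ends 9:30am at or before Kenji starts 9:45am → clear.
Yusuf: starts 10:45am at or after Kenji ends 10:30am → clear.
Hannah: starts 12:30pm at or after Kenji ends 10:30am → clear.
Amara: starts 2:45pm at or after Kenji ends 10:30am → clear.
Rohan: starts 3:15pm at or after Kenji ends 10:30am → clear.
Kenji overlaps Sofia.

No — it overlaps Sofia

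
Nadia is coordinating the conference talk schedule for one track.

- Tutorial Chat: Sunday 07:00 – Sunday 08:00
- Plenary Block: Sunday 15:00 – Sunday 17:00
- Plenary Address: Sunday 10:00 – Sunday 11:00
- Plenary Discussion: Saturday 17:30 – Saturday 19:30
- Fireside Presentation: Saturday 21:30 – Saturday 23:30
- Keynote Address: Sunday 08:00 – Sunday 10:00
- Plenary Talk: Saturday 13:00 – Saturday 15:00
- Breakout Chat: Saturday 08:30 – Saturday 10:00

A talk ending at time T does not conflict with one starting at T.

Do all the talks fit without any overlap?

Yes

Two intervals overlap when each starts before the other ends.
Sorted by start: Breakout Chat, Plenary Talk, Plenary Discussion, Fireside Presentation, Tutorial Chat, Keynote Address, Plenary Address, Plenary Block.
Plenary Talk starts after Breakout Chat ends — done with Breakout Chat.
Plenary Discussion starts after Plenary Talk ends — done with Plenary Talk.
Fireside Presentation starts after Plenary Discussion ends — done with Plenary Discussion.
Tutorial Chat starts after Fireside Presentation ends — done with Fireside Presentation.
Keynote Address starts exactly when Tutorial Chat ends (back-to-back, no overlap) — done with Tutorial Chat.
Plenary Address starts exactly when Keynote Address ends (back-to-back, no overlap) — done with Keynote Address.
Plenary Block starts after Plenary Address ends.
Every pair is clear; the schedule has no overlaps.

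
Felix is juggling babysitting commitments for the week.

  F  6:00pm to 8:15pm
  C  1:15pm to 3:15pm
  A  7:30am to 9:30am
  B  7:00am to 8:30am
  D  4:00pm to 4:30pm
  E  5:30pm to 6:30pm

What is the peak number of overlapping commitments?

2

Walk through starts and ends in time order (an end at T is processed before a start at T):
7:00am start B → 1
7:30am start A → 2
8:30am end B → 1
9:30am end A → 0
1:15pm start C → 1
3:15pm end C → 0
4:00pm start D → 1
4:30pm end D → 0
5:30pm start E → 1
6:00pm start F → 2
6:30pm end E → 1
8:15pm end F → 0
Peak is 2, at 7:30am (A, B).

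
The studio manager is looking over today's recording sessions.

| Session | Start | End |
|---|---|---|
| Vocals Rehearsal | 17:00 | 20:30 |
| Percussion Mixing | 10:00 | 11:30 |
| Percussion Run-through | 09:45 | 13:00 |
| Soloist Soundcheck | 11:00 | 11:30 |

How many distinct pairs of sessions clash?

3

Sorted by start: Percussion Run-through, Percussion Mixing, Soloist Soundcheck, Vocals Rehearsal.
Percussion Mixing starts before Percussion Run-through ends → Percussion Run-through and Percussion Mixing overlap.
Soloist Soundcheck starts before Percussion Run-through ends → Percussion Run-through and Soloist Soundcheck overlap.
Vocals Rehearsal starts after Percussion Run-through ends.
Soloist Soundcheck starts before Percussion Mixing ends → Percussion Mixing and Soloist Soundcheck overlap.
Vocals Rehearsal starts after Percussion Mixing ends.
Vocals Rehearsal starts after Soloist Soundcheck ends.
Overlapping pairs: Percussion Mixing & Percussion Run-through, Percussion Mixing & Soloist Soundcheck, Percussion Run-through & Soloist Soundcheck — 3 in total.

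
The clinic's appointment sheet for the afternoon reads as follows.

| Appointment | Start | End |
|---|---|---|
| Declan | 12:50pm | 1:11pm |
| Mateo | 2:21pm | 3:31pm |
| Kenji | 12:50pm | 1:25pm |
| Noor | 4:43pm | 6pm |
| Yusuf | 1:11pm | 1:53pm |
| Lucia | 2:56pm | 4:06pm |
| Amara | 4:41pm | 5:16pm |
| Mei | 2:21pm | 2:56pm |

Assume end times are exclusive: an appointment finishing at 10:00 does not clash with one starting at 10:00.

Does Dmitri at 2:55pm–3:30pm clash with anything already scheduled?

Yes — it overlaps Lucia, Mateo, Mei

Kenji: ends 1:25pm at or before Dmitri starts 2:55pm → clear.
Declan: ends 1:11pm at or before Dmitri starts 2:55pm → clear.
Yusuf: ends 1:53pm at or before Dmitri starts 2:55pm → clear.
Mateo: starts 2:21pm before Dmitri ends 3:30pm, and ends 3:31pm after Dmitri starts 2:55pm → overlap.
Mei: starts 2:21pm before Dmitri ends 3:30pm, and ends 2:56pm after Dmitri starts 2:55pm → overlap.
Lucia: starts 2:56pm before Dmitri ends 3:30pm, and ends 4:06pm after Dmitri starts 2:55pm → overlap.
Amara: starts 4:41pm at or after Dmitri ends 3:30pm → clear.
Noor: starts 4:43pm at or after Dmitri ends 3:30pm → clear.
Dmitri overlaps Mateo, Mei, Lucia.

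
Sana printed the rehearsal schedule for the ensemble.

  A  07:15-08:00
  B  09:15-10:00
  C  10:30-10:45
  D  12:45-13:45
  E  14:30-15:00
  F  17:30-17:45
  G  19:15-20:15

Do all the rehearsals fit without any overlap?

Yes

Sorted by start: A, B, C, D, E, F, G.
B starts after A ends, so A has no further overlaps.
C starts after B ends, so B has no further overlaps.
D starts after C ends, so C has no further overlaps.
E starts after D ends, so D has no further overlaps.
F starts after E ends, so E has no further overlaps.
G starts after F ends.
Every pair is clear; the schedule has no overlaps.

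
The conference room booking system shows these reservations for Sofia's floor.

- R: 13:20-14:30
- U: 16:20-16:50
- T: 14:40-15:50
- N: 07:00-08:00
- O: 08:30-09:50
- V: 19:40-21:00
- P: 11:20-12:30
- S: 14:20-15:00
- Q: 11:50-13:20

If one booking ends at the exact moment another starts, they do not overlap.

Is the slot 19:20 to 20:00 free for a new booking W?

N: ends 08:00 at or before W starts 19:20 → clear.
O: ends 09:50 at or before W starts 19:20 → clear.
P: ends 12:30 at or before W starts 19:20 → clear.
Q: ends 13:20 at or before W starts 19:20 → clear.
R: ends 14:30 at or before W starts 19:20 → clear.
S: ends 15:00 at or before W starts 19:20 → clear.
T: ends 15:50 at or before W starts 19:20 → clear.
U: ends 16:50 at or before W starts 19:20 → clear.
V: starts 19:40 before W ends 20:00, and ends 21:00 after W starts 19:20 → overlap.
W overlaps V.

No — it overlaps V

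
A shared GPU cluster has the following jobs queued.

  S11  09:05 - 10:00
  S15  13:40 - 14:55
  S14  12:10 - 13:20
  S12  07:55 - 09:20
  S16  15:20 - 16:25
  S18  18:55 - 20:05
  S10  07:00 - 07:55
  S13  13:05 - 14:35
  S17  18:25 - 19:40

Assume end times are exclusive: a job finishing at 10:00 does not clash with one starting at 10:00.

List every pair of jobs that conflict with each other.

Sorted by start: S10, S12, S11, S14, S13, S15, S16, S17, S18.
S12 starts exactly when S10 ends (back-to-back, no overlap), so S10 has no further overlaps.
S11 starts before S12 ends → S12 and S11 overlap.
S14 starts after S12 ends, so S12 has no further overlaps.
S14 starts after S11 ends, so S11 has no further overlaps.
S13 starts before S14 ends → S14 and S13 overlap.
S15 starts after S14 ends, so S14 has no further overlaps.
S15 starts before S13 ends → S13 and S15 overlap.
S16 starts after S13 ends, so S13 has no further overlaps.
S16 starts after S15 ends, so S15 has no further overlaps.
S17 starts after S16 ends, so S16 has no further overlaps.
S18 starts before S17 ends → S17 and S18 overlap.

S11 & S12, S13 & S14, S13 & S15, S17 & S18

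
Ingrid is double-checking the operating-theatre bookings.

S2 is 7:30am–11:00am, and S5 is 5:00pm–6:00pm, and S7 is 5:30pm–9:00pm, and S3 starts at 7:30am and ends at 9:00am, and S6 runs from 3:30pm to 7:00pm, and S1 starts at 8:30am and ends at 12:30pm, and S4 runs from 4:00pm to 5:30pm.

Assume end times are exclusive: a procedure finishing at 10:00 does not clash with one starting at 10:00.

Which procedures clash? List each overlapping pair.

S1 & S2, S1 & S3, S2 & S3, S4 & S5, S4 & S6, S5 & S6, S5 & S7, S6 & S7

Sorted by start: S2, S3, S1, S6, S4, S5, S7.
S3 starts before S2 ends → S2 and S3 overlap.
S1 starts before S2 ends → S2 and S1 overlap.
S6 starts after S2 ends; S2 is clear from here.
S1 starts before S3 ends → S3 and S1 overlap.
S6 starts after S3 ends; S3 is clear from here.
S6 starts after S1 ends; S1 is clear from here.
S4 starts before S6 ends → S6 and S4 overlap.
S5 starts before S6 ends → S6 and S5 overlap.
S7 starts before S6 ends → S6 and S7 overlap.
S5 starts before S4 ends → S4 and S5 overlap.
S7 starts exactly when S4 ends (back-to-back, no overlap).
S7 starts before S5 ends → S5 and S7 overlap.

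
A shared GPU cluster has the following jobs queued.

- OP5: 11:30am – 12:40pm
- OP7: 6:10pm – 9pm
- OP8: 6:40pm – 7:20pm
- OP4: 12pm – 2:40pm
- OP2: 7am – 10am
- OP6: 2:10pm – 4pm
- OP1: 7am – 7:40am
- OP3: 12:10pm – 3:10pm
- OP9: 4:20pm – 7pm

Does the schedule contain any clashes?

Yes

Sorted by start: OP1, OP2, OP5, OP4, OP3, OP6, OP9, OP7, OP8.
OP2 starts before OP1 ends → OP1 and OP2 overlap.
That's a conflict, so the schedule is not conflict-free.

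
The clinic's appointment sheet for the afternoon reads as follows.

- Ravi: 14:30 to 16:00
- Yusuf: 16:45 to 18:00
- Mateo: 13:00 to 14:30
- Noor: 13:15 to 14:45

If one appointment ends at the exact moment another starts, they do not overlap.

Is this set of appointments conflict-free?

Sorted by start: Mateo, Noor, Ravi, Yusuf.
Noor starts before Mateo ends → Mateo and Noor overlap.
That's a conflict, so the schedule is not conflict-free.

No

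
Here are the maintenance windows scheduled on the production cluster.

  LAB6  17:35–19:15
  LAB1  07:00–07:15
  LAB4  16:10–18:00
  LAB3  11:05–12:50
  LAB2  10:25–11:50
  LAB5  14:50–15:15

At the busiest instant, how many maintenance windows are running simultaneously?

Sort all start/end points and keep a running count:
07:00 start LAB1 → 1
07:15 end LAB1 → 0
10:25 start LAB2 → 1
11:05 start LAB3 → 2
11:50 end LAB2 → 1
12:50 end LAB3 → 0
14:50 start LAB5 → 1
15:15 end LAB5 → 0
16:10 start LAB4 → 1
17:35 start LAB6 → 2
18:00 end LAB4 → 1
19:15 end LAB6 → 0
Peak is 2, at 11:05 (LAB2, LAB3).

2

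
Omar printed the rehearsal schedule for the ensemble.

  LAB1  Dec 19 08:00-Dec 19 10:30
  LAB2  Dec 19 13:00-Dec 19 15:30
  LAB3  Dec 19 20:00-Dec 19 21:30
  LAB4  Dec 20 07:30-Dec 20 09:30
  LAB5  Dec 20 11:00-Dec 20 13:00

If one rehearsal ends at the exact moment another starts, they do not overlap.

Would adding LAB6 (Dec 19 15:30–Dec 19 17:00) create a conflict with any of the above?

LAB1: ends Dec 19 10:30 at or before LAB6 starts Dec 19 15:30 → clear.
LAB2: ends Dec 19 15:30 at or before LAB6 starts Dec 19 15:30 → clear.
LAB3: starts Dec 19 20:00 at or after LAB6 ends Dec 19 17:00 → clear.
LAB4: starts Dec 20 07:30 at or after LAB6 ends Dec 19 17:00 → clear.
LAB5: starts Dec 20 11:00 at or after LAB6 ends Dec 19 17:00 → clear.

No — it doesn't clash with anything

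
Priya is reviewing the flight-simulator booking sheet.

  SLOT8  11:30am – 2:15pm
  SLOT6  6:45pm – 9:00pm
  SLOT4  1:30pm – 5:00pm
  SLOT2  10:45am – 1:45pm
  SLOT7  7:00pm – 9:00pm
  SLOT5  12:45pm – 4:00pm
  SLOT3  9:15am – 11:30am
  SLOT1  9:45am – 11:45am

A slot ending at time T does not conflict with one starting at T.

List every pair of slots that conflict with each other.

Check each pair: they overlap iff neither finishes before the other starts.
Sorted by start: SLOT3, SLOT1, SLOT2, SLOT8, SLOT5, SLOT4, SLOT6, SLOT7.
SLOT1 starts before SLOT3 ends → SLOT3 and SLOT1 overlap.
SLOT2 starts before SLOT3 ends → SLOT3 and SLOT2 overlap.
SLOT8 starts exactly when SLOT3 ends (back-to-back, no overlap); SLOT3 is clear from here.
SLOT2 starts before SLOT1 ends → SLOT1 and SLOT2 overlap.
SLOT8 starts before SLOT1 ends → SLOT1 and SLOT8 overlap.
SLOT5 starts after SLOT1 ends; SLOT1 is clear from here.
SLOT8 starts before SLOT2 ends → SLOT2 and SLOT8 overlap.
SLOT5 starts before SLOT2 ends → SLOT2 and SLOT5 overlap.
SLOT4 starts before SLOT2 ends → SLOT2 and SLOT4 overlap.
SLOT6 starts after SLOT2 ends; SLOT2 is clear from here.
SLOT5 starts before SLOT8 ends → SLOT8 and SLOT5 overlap.
SLOT4 starts before SLOT8 ends → SLOT8 and SLOT4 overlap.
SLOT6 starts after SLOT8 ends; SLOT8 is clear from here.
SLOT4 starts before SLOT5 ends → SLOT5 and SLOT4 overlap.
SLOT6 starts after SLOT5 ends; SLOT5 is clear from here.
SLOT6 starts after SLOT4 ends; SLOT4 is clear from here.
SLOT7 starts before SLOT6 ends → SLOT6 and SLOT7 overlap.

SLOT1 & SLOT2, SLOT1 & SLOT3, SLOT1 & SLOT8, SLOT2 & SLOT3, SLOT2 & SLOT4, SLOT2 & SLOT5, SLOT2 & SLOT8, SLOT4 & SLOT5, SLOT4 & SLOT8, SLOT5 & SLOT8, SLOT6 & SLOT7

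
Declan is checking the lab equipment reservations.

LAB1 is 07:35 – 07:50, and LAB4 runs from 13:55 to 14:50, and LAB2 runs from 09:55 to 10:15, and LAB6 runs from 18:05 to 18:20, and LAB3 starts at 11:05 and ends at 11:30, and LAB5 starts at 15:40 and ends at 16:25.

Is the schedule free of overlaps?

Yes

Sorted by start: LAB1, LAB2, LAB3, LAB4, LAB5, LAB6.
LAB2 starts after LAB1 ends, so nothing later overlaps LAB1 either.
LAB3 starts after LAB2 ends, so nothing later overlaps LAB2 either.
LAB4 starts after LAB3 ends, so nothing later overlaps LAB3 either.
LAB5 starts after LAB4 ends, so nothing later overlaps LAB4 either.
LAB6 starts after LAB5 ends.
Every pair is clear; the schedule has no overlaps.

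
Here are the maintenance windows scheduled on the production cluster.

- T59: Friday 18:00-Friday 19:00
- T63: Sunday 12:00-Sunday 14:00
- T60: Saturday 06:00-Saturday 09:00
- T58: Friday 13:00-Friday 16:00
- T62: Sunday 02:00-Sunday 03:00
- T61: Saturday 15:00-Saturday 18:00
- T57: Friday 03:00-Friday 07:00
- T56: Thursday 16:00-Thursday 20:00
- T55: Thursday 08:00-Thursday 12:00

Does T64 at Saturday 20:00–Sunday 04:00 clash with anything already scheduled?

Yes — it overlaps T62

T55: ends Thursday 12:00 at or before T64 starts Saturday 20:00 → clear.
T56: ends Thursday 20:00 at or before T64 starts Saturday 20:00 → clear.
T57: ends Friday 07:00 at or before T64 starts Saturday 20:00 → clear.
T58: ends Friday 16:00 at or before T64 starts Saturday 20:00 → clear.
T59: ends Friday 19:00 at or before T64 starts Saturday 20:00 → clear.
T60: ends Saturday 09:00 at or before T64 starts Saturday 20:00 → clear.
T61: ends Saturday 18:00 at or before T64 starts Saturday 20:00 → clear.
T62: starts Sunday 02:00 before T64 ends Sunday 04:00, and ends Sunday 03:00 after T64 starts Saturday 20:00 → overlap.
T63: starts Sunday 12:00 at or after T64 ends Sunday 04:00 → clear.
T64 overlaps T62.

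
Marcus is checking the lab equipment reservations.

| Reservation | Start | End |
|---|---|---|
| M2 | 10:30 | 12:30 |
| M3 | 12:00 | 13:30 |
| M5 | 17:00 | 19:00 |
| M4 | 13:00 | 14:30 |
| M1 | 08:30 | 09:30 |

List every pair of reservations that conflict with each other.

Sorted by start: M1, M2, M3, M4, M5.
M2 starts after M1 ends, so nothing later overlaps M1 either.
M3 starts before M2 ends → M2 and M3 overlap.
M4 starts after M2 ends, so nothing later overlaps M2 either.
M4 starts before M3 ends → M3 and M4 overlap.
M5 starts after M3 ends.
M5 starts after M4 ends.

M2 & M3, M3 & M4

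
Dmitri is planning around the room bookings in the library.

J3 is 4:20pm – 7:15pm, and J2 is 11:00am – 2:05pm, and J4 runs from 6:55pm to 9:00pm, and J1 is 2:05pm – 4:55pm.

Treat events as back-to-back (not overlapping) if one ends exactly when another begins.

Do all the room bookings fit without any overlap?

No

Sorted by start: J2, J1, J3, J4.
J1 starts exactly when J2 ends (back-to-back, no overlap), so J2 has no further overlaps.
J3 starts before J1 ends → J1 and J3 overlap.
That's a conflict, so the schedule is not conflict-free.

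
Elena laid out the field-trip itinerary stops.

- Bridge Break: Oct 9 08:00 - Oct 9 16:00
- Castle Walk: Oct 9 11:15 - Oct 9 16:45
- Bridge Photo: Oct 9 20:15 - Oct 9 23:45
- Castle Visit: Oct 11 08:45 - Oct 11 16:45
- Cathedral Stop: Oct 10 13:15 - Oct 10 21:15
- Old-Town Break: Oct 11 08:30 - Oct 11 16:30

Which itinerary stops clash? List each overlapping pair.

Sorted by start: Bridge Break, Castle Walk, Bridge Photo, Cathedral Stop, Old-Town Break, Castle Visit.
Castle Walk starts before Bridge Break ends → Bridge Break and Castle Walk overlap.
Bridge Photo starts after Bridge Break ends, so Bridge Break has no further overlaps.
Bridge Photo starts after Castle Walk ends, so Castle Walk has no further overlaps.
Cathedral Stop starts after Bridge Photo ends, so Bridge Photo has no further overlaps.
Old-Town Break starts after Cathedral Stop ends, so Cathedral Stop has no further overlaps.
Castle Visit starts before Old-Town Break ends → Old-Town Break and Castle Visit overlap.

Bridge Break & Castle Walk, Castle Visit & Old-Town Break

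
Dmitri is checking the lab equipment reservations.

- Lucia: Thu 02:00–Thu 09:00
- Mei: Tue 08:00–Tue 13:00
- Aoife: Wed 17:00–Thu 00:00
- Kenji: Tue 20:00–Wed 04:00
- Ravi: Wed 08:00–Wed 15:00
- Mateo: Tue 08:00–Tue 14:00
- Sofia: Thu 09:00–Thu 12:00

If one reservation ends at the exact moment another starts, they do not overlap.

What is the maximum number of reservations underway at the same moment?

Sort all start/end points and keep a running count:
Tue 08:00 start Mateo → 1
Tue 08:00 start Mei → 2
Tue 13:00 end Mei → 1
Tue 14:00 end Mateo → 0
Tue 20:00 start Kenji → 1
Wed 04:00 end Kenji → 0
Wed 08:00 start Ravi → 1
Wed 15:00 end Ravi → 0
Wed 17:00 start Aoife → 1
Thu 00:00 end Aoife → 0
Thu 02:00 start Lucia → 1
Thu 09:00 end Lucia → 0
Thu 09:00 start Sofia → 1
Thu 12:00 end Sofia → 0
Peak is 2, at Tue 08:00 (Mateo, Mei).

2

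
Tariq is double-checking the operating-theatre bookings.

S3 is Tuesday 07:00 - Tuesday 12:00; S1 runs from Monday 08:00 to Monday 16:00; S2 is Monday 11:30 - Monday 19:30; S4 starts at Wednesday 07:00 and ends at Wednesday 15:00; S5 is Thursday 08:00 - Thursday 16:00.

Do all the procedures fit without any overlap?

No

Two intervals overlap when each starts before the other ends.
Sorted by start: S1, S2, S3, S4, S5.
S2 starts before S1 ends → S1 and S2 overlap.
That's a conflict, so the schedule is not conflict-free.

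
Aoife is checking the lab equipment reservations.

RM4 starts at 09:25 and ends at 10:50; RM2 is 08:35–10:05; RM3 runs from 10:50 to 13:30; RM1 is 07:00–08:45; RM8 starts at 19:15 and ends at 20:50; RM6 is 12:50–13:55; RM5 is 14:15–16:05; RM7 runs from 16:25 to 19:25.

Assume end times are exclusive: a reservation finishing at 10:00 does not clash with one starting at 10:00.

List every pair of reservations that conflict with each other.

Sorted by start: RM1, RM2, RM4, RM3, RM6, RM5, RM7, RM8.
RM2 starts before RM1 ends → RM1 and RM2 overlap.
RM4 starts after RM1 ends, so nothing later overlaps RM1 either.
RM4 starts before RM2 ends → RM2 and RM4 overlap.
RM3 starts after RM2 ends, so nothing later overlaps RM2 either.
RM3 starts exactly when RM4 ends (back-to-back, no overlap), so nothing later overlaps RM4 either.
RM6 starts before RM3 ends → RM3 and RM6 overlap.
RM5 starts after RM3 ends, so nothing later overlaps RM3 either.
RM5 starts after RM6 ends, so nothing later overlaps RM6 either.
RM7 starts after RM5 ends, so nothing later overlaps RM5 either.
RM8 starts before RM7 ends → RM7 and RM8 overlap.

RM1 & RM2, RM2 & RM4, RM3 & RM6, RM7 & RM8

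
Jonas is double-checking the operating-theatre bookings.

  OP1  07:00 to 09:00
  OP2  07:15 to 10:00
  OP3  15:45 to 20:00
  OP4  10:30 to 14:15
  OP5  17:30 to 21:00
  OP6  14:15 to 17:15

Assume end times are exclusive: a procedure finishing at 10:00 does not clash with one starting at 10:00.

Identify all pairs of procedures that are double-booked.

Two intervals overlap when each starts before the other ends.
Sorted by start: OP1, OP2, OP4, OP6, OP3, OP5.
OP2 starts before OP1 ends → OP1 and OP2 overlap.
OP4 starts after OP1 ends, so OP1 has no further overlaps.
OP4 starts after OP2 ends, so OP2 has no further overlaps.
OP6 starts exactly when OP4 ends (back-to-back, no overlap), so OP4 has no further overlaps.
OP3 starts before OP6 ends → OP6 and OP3 overlap.
OP5 starts after OP6 ends.
OP5 starts before OP3 ends → OP3 and OP5 overlap.

OP1 & OP2, OP3 & OP5, OP3 & OP6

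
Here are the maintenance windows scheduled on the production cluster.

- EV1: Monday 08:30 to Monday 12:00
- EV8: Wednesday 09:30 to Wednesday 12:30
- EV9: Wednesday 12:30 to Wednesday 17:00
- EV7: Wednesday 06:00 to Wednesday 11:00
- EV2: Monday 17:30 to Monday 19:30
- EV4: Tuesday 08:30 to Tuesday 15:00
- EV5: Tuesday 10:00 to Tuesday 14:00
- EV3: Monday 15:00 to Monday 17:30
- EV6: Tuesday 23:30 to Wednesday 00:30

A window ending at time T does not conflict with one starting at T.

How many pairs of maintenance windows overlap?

Sorted by start: EV1, EV3, EV2, EV4, EV5, EV6, EV7, EV8, EV9.
EV3 starts after EV1 ends, so nothing later overlaps EV1 either.
EV2 starts exactly when EV3 ends (back-to-back, no overlap), so nothing later overlaps EV3 either.
EV4 starts after EV2 ends, so nothing later overlaps EV2 either.
EV5 starts before EV4 ends → EV4 and EV5 overlap.
EV6 starts after EV4 ends, so nothing later overlaps EV4 either.
EV6 starts after EV5 ends, so nothing later overlaps EV5 either.
EV7 starts after EV6 ends, so nothing later overlaps EV6 either.
EV8 starts before EV7 ends → EV7 and EV8 overlap.
EV9 starts after EV7 ends.
EV9 starts exactly when EV8 ends (back-to-back, no overlap).
Overlapping pairs: EV4 & EV5, EV7 & EV8 — 2 in total.

2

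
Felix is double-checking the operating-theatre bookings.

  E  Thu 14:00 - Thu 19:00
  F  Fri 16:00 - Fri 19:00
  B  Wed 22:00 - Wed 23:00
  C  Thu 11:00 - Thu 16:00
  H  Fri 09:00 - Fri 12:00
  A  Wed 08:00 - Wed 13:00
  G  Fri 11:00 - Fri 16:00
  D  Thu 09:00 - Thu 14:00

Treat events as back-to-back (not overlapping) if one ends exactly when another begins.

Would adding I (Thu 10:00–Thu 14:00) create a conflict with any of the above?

A: ends Wed 13:00 at or before I starts Thu 10:00 → clear.
B: ends Wed 23:00 at or before I starts Thu 10:00 → clear.
D: starts Thu 09:00 before I ends Thu 14:00, and ends Thu 14:00 after I starts Thu 10:00 → overlap.
C: starts Thu 11:00 before I ends Thu 14:00, and ends Thu 16:00 after I starts Thu 10:00 → overlap.
E: starts Thu 14:00 at or after I ends Thu 14:00 → clear.
H: starts Fri 09:00 at or after I ends Thu 14:00 → clear.
G: starts Fri 11:00 at or after I ends Thu 14:00 → clear.
F: starts Fri 16:00 at or after I ends Thu 14:00 → clear.
I overlaps C, D.

Yes — it overlaps C, D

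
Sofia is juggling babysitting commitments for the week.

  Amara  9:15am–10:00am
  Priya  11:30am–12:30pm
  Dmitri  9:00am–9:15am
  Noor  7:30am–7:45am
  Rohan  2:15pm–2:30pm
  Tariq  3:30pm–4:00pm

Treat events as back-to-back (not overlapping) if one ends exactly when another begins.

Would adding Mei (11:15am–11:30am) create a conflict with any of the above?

No — it doesn't clash with anything

Noor: ends 7:45am at or before Mei starts 11:15am → clear.
Dmitri: ends 9:15am at or before Mei starts 11:15am → clear.
Amara: ends 10:00am at or before Mei starts 11:15am → clear.
Priya: starts 11:30am at or after Mei ends 11:30am → clear.
Rohan: starts 2:15pm at or after Mei ends 11:30am → clear.
Tariq: starts 3:30pm at or after Mei ends 11:30am → clear.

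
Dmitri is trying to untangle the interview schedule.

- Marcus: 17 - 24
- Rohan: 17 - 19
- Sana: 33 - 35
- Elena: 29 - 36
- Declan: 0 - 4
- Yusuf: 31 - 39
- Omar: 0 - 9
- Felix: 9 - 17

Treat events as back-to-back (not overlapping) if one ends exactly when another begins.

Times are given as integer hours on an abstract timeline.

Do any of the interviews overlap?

Sorted by start: Omar, Declan, Felix, Marcus, Rohan, Elena, Yusuf, Sana.
Declan starts before Omar ends → Omar and Declan overlap.
That's a conflict, so the schedule is not conflict-free.

Yes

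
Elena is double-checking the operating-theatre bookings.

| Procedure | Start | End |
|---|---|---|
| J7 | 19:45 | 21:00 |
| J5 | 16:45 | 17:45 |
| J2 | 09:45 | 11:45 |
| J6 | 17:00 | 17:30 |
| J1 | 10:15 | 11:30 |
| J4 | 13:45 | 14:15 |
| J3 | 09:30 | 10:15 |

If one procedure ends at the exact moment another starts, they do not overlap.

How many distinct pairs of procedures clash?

Sorted by start: J3, J2, J1, J4, J5, J6, J7.
J2 starts before J3 ends → J3 and J2 overlap.
J1 starts exactly when J3 ends (back-to-back, no overlap); J3 is clear from here.
J1 starts before J2 ends → J2 and J1 overlap.
J4 starts after J2 ends; J2 is clear from here.
J4 starts after J1 ends; J1 is clear from here.
J5 starts after J4 ends; J4 is clear from here.
J6 starts before J5 ends → J5 and J6 overlap.
J7 starts after J5 ends.
J7 starts after J6 ends.
Overlapping pairs: J1 & J2, J2 & J3, J5 & J6 — 3 in total.

3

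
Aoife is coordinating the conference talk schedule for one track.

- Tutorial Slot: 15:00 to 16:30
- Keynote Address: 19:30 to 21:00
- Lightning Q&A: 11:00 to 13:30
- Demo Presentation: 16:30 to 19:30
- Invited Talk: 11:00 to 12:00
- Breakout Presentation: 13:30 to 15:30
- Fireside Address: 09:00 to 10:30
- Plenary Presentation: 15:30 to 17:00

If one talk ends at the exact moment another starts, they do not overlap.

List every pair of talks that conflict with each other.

Check each pair: they overlap iff neither finishes before the other starts.
Sorted by start: Fireside Address, Invited Talk, Lightning Q&A, Breakout Presentation, Tutorial Slot, Plenary Presentation, Demo Presentation, Keynote Address.
Invited Talk starts after Fireside Address ends, so nothing later overlaps Fireside Address either.
Lightning Q&A starts before Invited Talk ends → Invited Talk and Lightning Q&A overlap.
Breakout Presentation starts after Invited Talk ends, so nothing later overlaps Invited Talk either.
Breakout Presentation starts exactly when Lightning Q&A ends (back-to-back, no overlap), so nothing later overlaps Lightning Q&A either.
Tutorial Slot starts before Breakout Presentation ends → Breakout Presentation and Tutorial Slot overlap.
Plenary Presentation starts exactly when Breakout Presentation ends (back-to-back, no overlap), so nothing later overlaps Breakout Presentation either.
Plenary Presentation starts before Tutorial Slot ends → Tutorial Slot and Plenary Presentation overlap.
Demo Presentation starts exactly when Tutorial Slot ends (back-to-back, no overlap), so nothing later overlaps Tutorial Slot either.
Demo Presentation starts before Plenary Presentation ends → Plenary Presentation and Demo Presentation overlap.
Keynote Address starts after Plenary Presentation ends.
Keynote Address starts exactly when Demo Presentation ends (back-to-back, no overlap).

Breakout Presentation & Tutorial Slot, Demo Presentation & Plenary Presentation, Invited Talk & Lightning Q&A, Plenary Presentation & Tutorial Slot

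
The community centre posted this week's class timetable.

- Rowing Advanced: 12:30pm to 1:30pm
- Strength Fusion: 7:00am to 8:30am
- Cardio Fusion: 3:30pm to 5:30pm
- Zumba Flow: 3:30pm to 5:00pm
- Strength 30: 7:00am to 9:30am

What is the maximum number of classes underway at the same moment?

2

Sweep the timeline, counting +1 at each start and −1 at each end (ends before starts at a tie):
7:00am start Strength 30 → 1
7:00am start Strength Fusion → 2
8:30am end Strength Fusion → 1
9:30am end Strength 30 → 0
12:30pm start Rowing Advanced → 1
1:30pm end Rowing Advanced → 0
3:30pm start Cardio Fusion → 1
3:30pm start Zumba Flow → 2
5:00pm end Zumba Flow → 1
5:30pm end Cardio Fusion → 0
Peak is 2, at 7:00am (Strength 30, Strength Fusion).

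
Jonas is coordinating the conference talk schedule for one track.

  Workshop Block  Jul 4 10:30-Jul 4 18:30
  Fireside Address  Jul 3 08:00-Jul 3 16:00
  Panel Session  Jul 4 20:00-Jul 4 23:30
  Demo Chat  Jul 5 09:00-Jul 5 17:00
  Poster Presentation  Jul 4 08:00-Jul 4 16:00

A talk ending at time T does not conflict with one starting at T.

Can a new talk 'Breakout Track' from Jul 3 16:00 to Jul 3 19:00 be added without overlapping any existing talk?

Yes — the slot is free

Fireside Address: ends Jul 3 16:00 at or before Breakout Track starts Jul 3 16:00 → clear.
Poster Presentation: starts Jul 4 08:00 at or after Breakout Track ends Jul 3 19:00 → clear.
Workshop Block: starts Jul 4 10:30 at or after Breakout Track ends Jul 3 19:00 → clear.
Panel Session: starts Jul 4 20:00 at or after Breakout Track ends Jul 3 19:00 → clear.
Demo Chat: starts Jul 5 09:00 at or after Breakout Track ends Jul 3 19:00 → clear.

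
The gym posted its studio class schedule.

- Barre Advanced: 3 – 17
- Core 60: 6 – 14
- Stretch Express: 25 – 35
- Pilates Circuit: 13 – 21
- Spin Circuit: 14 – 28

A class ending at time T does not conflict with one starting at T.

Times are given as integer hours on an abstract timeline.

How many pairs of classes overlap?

6

Sorted by start: Barre Advanced, Core 60, Pilates Circuit, Spin Circuit, Stretch Express.
Core 60 starts before Barre Advanced ends → Barre Advanced and Core 60 overlap.
Pilates Circuit starts before Barre Advanced ends → Barre Advanced and Pilates Circuit overlap.
Spin Circuit starts before Barre Advanced ends → Barre Advanced and Spin Circuit overlap.
Stretch Express starts after Barre Advanced ends.
Pilates Circuit starts before Core 60 ends → Core 60 and Pilates Circuit overlap.
Spin Circuit starts exactly when Core 60 ends (back-to-back, no overlap); Core 60 is clear from here.
Spin Circuit starts before Pilates Circuit ends → Pilates Circuit and Spin Circuit overlap.
Stretch Express starts after Pilates Circuit ends.
Stretch Express starts before Spin Circuit ends → Spin Circuit and Stretch Express overlap.
Overlapping pairs: Barre Advanced & Core 60, Barre Advanced & Pilates Circuit, Barre Advanced & Spin Circuit, Core 60 & Pilates Circuit, Pilates Circuit & Spin Circuit, Spin Circuit & Stretch Express — 6 in total.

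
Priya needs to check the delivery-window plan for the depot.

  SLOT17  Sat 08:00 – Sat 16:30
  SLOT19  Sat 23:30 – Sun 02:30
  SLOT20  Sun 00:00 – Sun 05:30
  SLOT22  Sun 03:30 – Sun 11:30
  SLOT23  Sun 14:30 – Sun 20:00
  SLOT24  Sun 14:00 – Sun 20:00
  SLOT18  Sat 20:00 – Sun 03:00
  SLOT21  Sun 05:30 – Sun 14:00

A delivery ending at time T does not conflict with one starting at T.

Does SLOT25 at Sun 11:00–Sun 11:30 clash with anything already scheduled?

SLOT17: ends Sat 16:30 at or before SLOT25 starts Sun 11:00 → clear.
SLOT18: ends Sun 03:00 at or before SLOT25 starts Sun 11:00 → clear.
SLOT19: ends Sun 02:30 at or before SLOT25 starts Sun 11:00 → clear.
SLOT20: ends Sun 05:30 at or before SLOT25 starts Sun 11:00 → clear.
SLOT22: starts Sun 03:30 before SLOT25 ends Sun 11:30, and ends Sun 11:30 after SLOT25 starts Sun 11:00 → overlap.
SLOT21: starts Sun 05:30 before SLOT25 ends Sun 11:30, and ends Sun 14:00 after SLOT25 starts Sun 11:00 → overlap.
SLOT24: starts Sun 14:00 at or after SLOT25 ends Sun 11:30 → clear.
SLOT23: starts Sun 14:30 at or after SLOT25 ends Sun 11:30 → clear.
SLOT25 overlaps SLOT21, SLOT22.

Yes — it overlaps SLOT21, SLOT22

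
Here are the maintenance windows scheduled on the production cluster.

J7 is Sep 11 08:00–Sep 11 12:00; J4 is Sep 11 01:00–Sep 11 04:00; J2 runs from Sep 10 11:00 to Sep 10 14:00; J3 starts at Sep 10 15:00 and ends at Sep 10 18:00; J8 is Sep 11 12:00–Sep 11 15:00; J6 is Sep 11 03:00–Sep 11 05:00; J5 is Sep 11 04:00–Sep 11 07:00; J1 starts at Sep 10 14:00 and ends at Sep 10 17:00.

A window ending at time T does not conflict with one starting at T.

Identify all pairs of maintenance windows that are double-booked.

Two intervals overlap when each starts before the other ends.
Sorted by start: J2, J1, J3, J4, J6, J5, J7, J8.
J1 starts exactly when J2 ends (back-to-back, no overlap); J2 is clear from here.
J3 starts before J1 ends → J1 and J3 overlap.
J4 starts after J1 ends; J1 is clear from here.
J4 starts after J3 ends; J3 is clear from here.
J6 starts before J4 ends → J4 and J6 overlap.
J5 starts exactly when J4 ends (back-to-back, no overlap); J4 is clear from here.
J5 starts before J6 ends → J6 and J5 overlap.
J7 starts after J6 ends; J6 is clear from here.
J7 starts after J5 ends; J5 is clear from here.
J8 starts exactly when J7 ends (back-to-back, no overlap).

J1 & J3, J4 & J6, J5 & J6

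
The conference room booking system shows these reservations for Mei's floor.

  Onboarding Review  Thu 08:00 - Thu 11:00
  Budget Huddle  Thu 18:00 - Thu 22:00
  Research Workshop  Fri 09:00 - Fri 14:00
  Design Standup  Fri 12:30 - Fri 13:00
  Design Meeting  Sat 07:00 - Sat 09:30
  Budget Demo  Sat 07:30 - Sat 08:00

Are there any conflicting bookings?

Yes

Sorted by start: Onboarding Review, Budget Huddle, Research Workshop, Design Standup, Design Meeting, Budget Demo.
Budget Huddle starts after Onboarding Review ends, so nothing later overlaps Onboarding Review either.
Research Workshop starts after Budget Huddle ends, so nothing later overlaps Budget Huddle either.
Design Standup starts before Research Workshop ends → Research Workshop and Design Standup overlap.
That's a conflict, so the schedule is not conflict-free.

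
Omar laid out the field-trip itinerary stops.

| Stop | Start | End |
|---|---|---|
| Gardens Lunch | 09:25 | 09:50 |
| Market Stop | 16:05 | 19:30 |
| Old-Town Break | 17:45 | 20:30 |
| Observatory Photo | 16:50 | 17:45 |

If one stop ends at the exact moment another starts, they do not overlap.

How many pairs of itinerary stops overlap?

Sorted by start: Gardens Lunch, Market Stop, Observatory Photo, Old-Town Break.
Market Stop starts after Gardens Lunch ends, so Gardens Lunch has no further overlaps.
Observatory Photo starts before Market Stop ends → Market Stop and Observatory Photo overlap.
Old-Town Break starts before Market Stop ends → Market Stop and Old-Town Break overlap.
Old-Town Break starts exactly when Observatory Photo ends (back-to-back, no overlap).
Overlapping pairs: Market Stop & Observatory Photo, Market Stop & Old-Town Break — 2 in total.

2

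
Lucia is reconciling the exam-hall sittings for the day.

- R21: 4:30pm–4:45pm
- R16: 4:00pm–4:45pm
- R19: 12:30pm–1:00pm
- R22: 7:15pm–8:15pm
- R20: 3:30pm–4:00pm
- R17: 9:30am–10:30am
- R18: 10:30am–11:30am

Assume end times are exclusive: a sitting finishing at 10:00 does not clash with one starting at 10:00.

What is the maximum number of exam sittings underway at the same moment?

2

Sweep the timeline, counting +1 at each start and −1 at each end (ends before starts at a tie):
9:30am start R17 → 1
10:30am end R17 → 0
10:30am start R18 → 1
11:30am end R18 → 0
12:30pm start R19 → 1
1:00pm end R19 → 0
3:30pm start R20 → 1
4:00pm end R20 → 0
4:00pm start R16 → 1
4:30pm start R21 → 2
4:45pm end R16 → 1
4:45pm end R21 → 0
7:15pm start R22 → 1
8:15pm end R22 → 0
Peak is 2, at 4:30pm (R16, R21).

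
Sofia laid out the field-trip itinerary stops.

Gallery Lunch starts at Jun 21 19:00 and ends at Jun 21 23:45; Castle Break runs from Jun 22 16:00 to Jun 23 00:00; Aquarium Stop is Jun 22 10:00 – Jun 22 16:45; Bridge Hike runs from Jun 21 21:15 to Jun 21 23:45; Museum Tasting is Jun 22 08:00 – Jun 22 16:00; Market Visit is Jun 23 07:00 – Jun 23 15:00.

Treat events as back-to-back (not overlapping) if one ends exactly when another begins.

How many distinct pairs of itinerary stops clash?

3

Check each pair: they overlap iff neither finishes before the other starts.
Sorted by start: Gallery Lunch, Bridge Hike, Museum Tasting, Aquarium Stop, Castle Break, Market Visit.
Bridge Hike starts before Gallery Lunch ends → Gallery Lunch and Bridge Hike overlap.
Museum Tasting starts after Gallery Lunch ends — done with Gallery Lunch.
Museum Tasting starts after Bridge Hike ends — done with Bridge Hike.
Aquarium Stop starts before Museum Tasting ends → Museum Tasting and Aquarium Stop overlap.
Castle Break starts exactly when Museum Tasting ends (back-to-back, no overlap) — done with Museum Tasting.
Castle Break starts before Aquarium Stop ends → Aquarium Stop and Castle Break overlap.
Market Visit starts after Aquarium Stop ends.
Market Visit starts after Castle Break ends.
Overlapping pairs: Aquarium Stop & Castle Break, Aquarium Stop & Museum Tasting, Bridge Hike & Gallery Lunch — 3 in total.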